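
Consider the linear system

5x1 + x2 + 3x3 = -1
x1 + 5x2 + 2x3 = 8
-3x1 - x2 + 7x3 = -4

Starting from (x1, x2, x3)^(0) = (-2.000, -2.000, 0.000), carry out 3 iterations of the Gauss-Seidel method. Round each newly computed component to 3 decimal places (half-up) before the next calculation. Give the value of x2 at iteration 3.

Iteration 1:
  x1 = (-1 - (1)·-2.000 - (3)·0.000) / (5) = 0.200
  x2 = (8 - (1)·0.200 - (2)·0.000) / (5) = 1.560
  x3 = (-4 - (-3)·0.200 - (-1)·1.560) / (7) = -0.263
Iteration 2:
  x1 = (-1 - (1)·1.560 - (3)·-0.263) / (5) = -0.354
  x2 = (8 - (1)·-0.354 - (2)·-0.263) / (5) = 1.776
  x3 = (-4 - (-3)·-0.354 - (-1)·1.776) / (7) = -0.469
Iteration 3:
  x1 = (-1 - (1)·1.776 - (3)·-0.469) / (5) = -0.274
  x2 = (8 - (1)·-0.274 - (2)·-0.469) / (5) = 1.842
  x3 = (-4 - (-3)·-0.274 - (-1)·1.842) / (7) = -0.426

1.842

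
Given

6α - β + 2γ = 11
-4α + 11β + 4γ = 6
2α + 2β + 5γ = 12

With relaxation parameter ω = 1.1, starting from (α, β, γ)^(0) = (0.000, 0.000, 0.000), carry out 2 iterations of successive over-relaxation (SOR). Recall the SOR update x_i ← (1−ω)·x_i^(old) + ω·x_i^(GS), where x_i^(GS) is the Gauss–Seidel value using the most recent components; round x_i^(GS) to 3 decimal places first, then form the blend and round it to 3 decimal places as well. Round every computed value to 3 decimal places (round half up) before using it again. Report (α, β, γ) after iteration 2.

Iteration 1:
  α: GS value = (11 - (-1)·0.000 - (2)·0.000) / (6) = 1.833;  α ← (1−ω)·0.000 + ω·1.833 = 2.016
  β: GS value = (6 - (-4)·2.016 - (4)·0.000) / (11) = 1.279;  β ← (1−ω)·0.000 + ω·1.279 = 1.407
  γ: GS value = (12 - (2)·2.016 - (2)·1.407) / (5) = 1.031;  γ ← (1−ω)·0.000 + ω·1.031 = 1.134
Iteration 2:
  α: GS value = (11 - (-1)·1.407 - (2)·1.134) / (6) = 1.690;  α ← (1−ω)·2.016 + ω·1.690 = 1.657
  β: GS value = (6 - (-4)·1.657 - (4)·1.134) / (11) = 0.736;  β ← (1−ω)·1.407 + ω·0.736 = 0.669
  γ: GS value = (12 - (2)·1.657 - (2)·0.669) / (5) = 1.470;  γ ← (1−ω)·1.134 + ω·1.470 = 1.504

(1.657, 0.669, 1.504)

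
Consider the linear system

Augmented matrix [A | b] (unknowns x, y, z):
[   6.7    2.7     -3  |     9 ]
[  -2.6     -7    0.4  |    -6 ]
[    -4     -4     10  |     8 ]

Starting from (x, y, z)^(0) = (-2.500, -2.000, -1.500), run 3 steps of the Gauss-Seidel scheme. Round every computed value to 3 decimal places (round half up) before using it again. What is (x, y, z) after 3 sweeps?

Iteration 1:
  x = (9 - (2.7)·-2.000 - (-3)·-1.500) / (6.7) = 1.478
  y = (-6 - (-2.6)·1.478 - (0.4)·-1.500) / (-7) = 0.222
  z = (8 - (-4)·1.478 - (-4)·0.222) / (10) = 1.480
Iteration 2:
  x = (9 - (2.7)·0.222 - (-3)·1.480) / (6.7) = 1.917
  y = (-6 - (-2.6)·1.917 - (0.4)·1.480) / (-7) = 0.230
  z = (8 - (-4)·1.917 - (-4)·0.230) / (10) = 1.659
Iteration 3:
  x = (9 - (2.7)·0.230 - (-3)·1.659) / (6.7) = 1.993
  y = (-6 - (-2.6)·1.993 - (0.4)·1.659) / (-7) = 0.212
  z = (8 - (-4)·1.993 - (-4)·0.212) / (10) = 1.682

(1.993, 0.212, 1.682)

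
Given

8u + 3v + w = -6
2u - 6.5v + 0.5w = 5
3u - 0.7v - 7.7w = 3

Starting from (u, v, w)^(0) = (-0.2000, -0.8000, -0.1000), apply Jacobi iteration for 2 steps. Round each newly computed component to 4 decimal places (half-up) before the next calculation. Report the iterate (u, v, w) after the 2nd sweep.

Iteration 1:
  u = (-6 - (3)·-0.8000 - (1)·-0.1000) / (8) = -0.4375
  v = (5 - (2)·-0.2000 - (0.5)·-0.1000) / (-6.5) = -0.8385
  w = (3 - (3)·-0.2000 - (-0.7)·-0.8000) / (-7.7) = -0.3948
Iteration 2:
  u = (-6 - (3)·-0.8385 - (1)·-0.3948) / (8) = -0.3862
  v = (5 - (2)·-0.4375 - (0.5)·-0.3948) / (-6.5) = -0.9342
  w = (3 - (3)·-0.4375 - (-0.7)·-0.8385) / (-7.7) = -0.4838

(-0.3862, -0.9342, -0.4838)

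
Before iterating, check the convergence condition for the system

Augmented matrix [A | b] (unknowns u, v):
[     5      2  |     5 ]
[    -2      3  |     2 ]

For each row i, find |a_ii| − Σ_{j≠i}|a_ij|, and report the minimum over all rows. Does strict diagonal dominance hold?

1

row 1: |5| − (2) = 3
row 2: |3| − (2) = 1
minimum over rows = 1 → strictly diagonally dominant (convergence guaranteed)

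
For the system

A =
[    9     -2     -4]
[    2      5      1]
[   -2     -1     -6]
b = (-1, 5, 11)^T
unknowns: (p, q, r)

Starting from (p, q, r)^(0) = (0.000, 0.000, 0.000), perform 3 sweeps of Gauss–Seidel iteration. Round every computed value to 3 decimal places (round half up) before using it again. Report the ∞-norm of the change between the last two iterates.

0.192

Iteration 1:
  p = (-1 - (-2)·0.000 - (-4)·0.000) / (9) = -0.111
  q = (5 - (2)·-0.111 - (1)·0.000) / (5) = 1.044
  r = (11 - (-2)·-0.111 - (-1)·1.044) / (-6) = -1.970
Iteration 2:
  p = (-1 - (-2)·1.044 - (-4)·-1.970) / (9) = -0.755
  q = (5 - (2)·-0.755 - (1)·-1.970) / (5) = 1.696
  r = (11 - (-2)·-0.755 - (-1)·1.696) / (-6) = -1.864
Iteration 3:
  p = (-1 - (-2)·1.696 - (-4)·-1.864) / (9) = -0.563
  q = (5 - (2)·-0.563 - (1)·-1.864) / (5) = 1.598
  r = (11 - (-2)·-0.563 - (-1)·1.598) / (-6) = -1.912
Change: (0.192, -0.098, -0.048) → max |·| = 0.192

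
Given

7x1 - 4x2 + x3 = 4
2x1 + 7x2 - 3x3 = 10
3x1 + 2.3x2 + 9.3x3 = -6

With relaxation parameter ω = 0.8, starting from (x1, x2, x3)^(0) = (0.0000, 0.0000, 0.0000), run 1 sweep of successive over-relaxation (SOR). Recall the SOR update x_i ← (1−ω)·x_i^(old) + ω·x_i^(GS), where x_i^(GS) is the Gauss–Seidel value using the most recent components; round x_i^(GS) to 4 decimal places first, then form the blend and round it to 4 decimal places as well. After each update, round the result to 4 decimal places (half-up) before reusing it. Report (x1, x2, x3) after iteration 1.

(0.4571, 1.0384, -0.8395)

Iteration 1:
  x1: GS value = (4 - (-4)·0.0000 - (1)·0.0000) / (7) = 0.5714;  x1 ← (1−ω)·0.0000 + ω·0.5714 = 0.4571
  x2: GS value = (10 - (2)·0.4571 - (-3)·0.0000) / (7) = 1.2980;  x2 ← (1−ω)·0.0000 + ω·1.2980 = 1.0384
  x3: GS value = (-6 - (3)·0.4571 - (2.3)·1.0384) / (9.3) = -1.0494;  x3 ← (1−ω)·0.0000 + ω·-1.0494 = -0.8395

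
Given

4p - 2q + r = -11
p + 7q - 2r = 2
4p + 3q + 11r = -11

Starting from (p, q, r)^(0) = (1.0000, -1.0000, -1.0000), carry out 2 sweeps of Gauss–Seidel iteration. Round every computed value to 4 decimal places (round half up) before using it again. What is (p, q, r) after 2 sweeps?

Iteration 1:
  p = (-11 - (-2)·-1.0000 - (1)·-1.0000) / (4) = -3.0000
  q = (2 - (1)·-3.0000 - (-2)·-1.0000) / (7) = 0.4286
  r = (-11 - (4)·-3.0000 - (3)·0.4286) / (11) = -0.0260
Iteration 2:
  p = (-11 - (-2)·0.4286 - (1)·-0.0260) / (4) = -2.5292
  q = (2 - (1)·-2.5292 - (-2)·-0.0260) / (7) = 0.6396
  r = (-11 - (4)·-2.5292 - (3)·0.6396) / (11) = -0.2547

(-2.5292, 0.6396, -0.2547)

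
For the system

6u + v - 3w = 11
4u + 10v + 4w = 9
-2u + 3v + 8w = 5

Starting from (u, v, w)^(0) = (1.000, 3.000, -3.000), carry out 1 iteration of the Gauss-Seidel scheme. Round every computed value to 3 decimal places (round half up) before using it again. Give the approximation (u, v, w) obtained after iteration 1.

(-0.167, 2.167, -0.229)

Iteration 1:
  u = (11 - (1)·3.000 - (-3)·-3.000) / (6) = -0.167
  v = (9 - (4)·-0.167 - (4)·-3.000) / (10) = 2.167
  w = (5 - (-2)·-0.167 - (3)·2.167) / (8) = -0.229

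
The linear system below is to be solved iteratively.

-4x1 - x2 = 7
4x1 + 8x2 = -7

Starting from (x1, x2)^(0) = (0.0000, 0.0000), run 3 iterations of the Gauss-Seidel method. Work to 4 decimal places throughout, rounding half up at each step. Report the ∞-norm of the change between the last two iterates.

Iteration 1:
  x1 = (7 - (-1)·0.0000) / (-4) = -1.7500
  x2 = (-7 - (4)·-1.7500) / (8) = 0.0000
Iteration 2:
  x1 = (7 - (-1)·0.0000) / (-4) = -1.7500
  x2 = (-7 - (4)·-1.7500) / (8) = 0.0000
Iteration 3:
  x1 = (7 - (-1)·0.0000) / (-4) = -1.7500
  x2 = (-7 - (4)·-1.7500) / (8) = 0.0000
Change: (0.0000, 0.0000) → max |·| = 0.0000

0.0000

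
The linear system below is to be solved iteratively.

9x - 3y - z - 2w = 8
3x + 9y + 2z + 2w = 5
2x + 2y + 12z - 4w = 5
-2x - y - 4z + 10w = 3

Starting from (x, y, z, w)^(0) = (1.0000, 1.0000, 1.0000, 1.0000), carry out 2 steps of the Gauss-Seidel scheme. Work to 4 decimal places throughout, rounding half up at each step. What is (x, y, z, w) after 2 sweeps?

(0.9916, -0.0755, 0.5286, 0.7022)

Iteration 1:
  x = (8 - (-3)·1.0000 - (-1)·1.0000 - (-2)·1.0000) / (9) = 1.5556
  y = (5 - (3)·1.5556 - (2)·1.0000 - (2)·1.0000) / (9) = -0.4074
  z = (5 - (2)·1.5556 - (2)·-0.4074 - (-4)·1.0000) / (12) = 0.5586
  w = (3 - (-2)·1.5556 - (-1)·-0.4074 - (-4)·0.5586) / (10) = 0.7938
Iteration 2:
  x = (8 - (-3)·-0.4074 - (-1)·0.5586 - (-2)·0.7938) / (9) = 0.9916
  y = (5 - (3)·0.9916 - (2)·0.5586 - (2)·0.7938) / (9) = -0.0755
  z = (5 - (2)·0.9916 - (2)·-0.0755 - (-4)·0.7938) / (12) = 0.5286
  w = (3 - (-2)·0.9916 - (-1)·-0.0755 - (-4)·0.5286) / (10) = 0.7022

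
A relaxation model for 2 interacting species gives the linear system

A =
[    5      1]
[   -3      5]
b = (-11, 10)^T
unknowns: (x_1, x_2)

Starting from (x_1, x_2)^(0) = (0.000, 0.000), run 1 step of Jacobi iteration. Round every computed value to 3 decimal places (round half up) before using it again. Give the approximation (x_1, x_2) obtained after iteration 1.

Iteration 1:
  x_1 = (-11 - (1)·0.000) / (5) = -2.200
  x_2 = (10 - (-3)·0.000) / (5) = 2.000

(-2.200, 2.000)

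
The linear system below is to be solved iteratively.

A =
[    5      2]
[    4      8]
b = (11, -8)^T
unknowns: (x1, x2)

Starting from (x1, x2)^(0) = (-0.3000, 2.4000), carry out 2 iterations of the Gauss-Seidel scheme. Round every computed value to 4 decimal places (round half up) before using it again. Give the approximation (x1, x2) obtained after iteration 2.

Iteration 1:
  x1 = (11 - (2)·2.4000) / (5) = 1.2400
  x2 = (-8 - (4)·1.2400) / (8) = -1.6200
Iteration 2:
  x1 = (11 - (2)·-1.6200) / (5) = 2.8480
  x2 = (-8 - (4)·2.8480) / (8) = -2.4240

(2.8480, -2.4240)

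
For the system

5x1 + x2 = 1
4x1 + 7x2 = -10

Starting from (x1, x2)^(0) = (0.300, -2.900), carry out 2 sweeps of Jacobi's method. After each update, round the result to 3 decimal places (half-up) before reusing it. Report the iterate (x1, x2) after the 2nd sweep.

(0.520, -1.874)

Iteration 1:
  x1 = (1 - (1)·-2.900) / (5) = 0.780
  x2 = (-10 - (4)·0.300) / (7) = -1.600
Iteration 2:
  x1 = (1 - (1)·-1.600) / (5) = 0.520
  x2 = (-10 - (4)·0.780) / (7) = -1.874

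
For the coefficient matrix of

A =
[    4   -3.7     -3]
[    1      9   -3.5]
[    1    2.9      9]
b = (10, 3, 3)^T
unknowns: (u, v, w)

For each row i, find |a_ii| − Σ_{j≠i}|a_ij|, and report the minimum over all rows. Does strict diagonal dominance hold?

row 1: |4| − (3.7+3) = -2.7
row 2: |9| − (1+3.5) = 4.5
row 3: |9| − (1+2.9) = 5.1
minimum over rows = -2.7 → not strictly diagonally dominant

-2.7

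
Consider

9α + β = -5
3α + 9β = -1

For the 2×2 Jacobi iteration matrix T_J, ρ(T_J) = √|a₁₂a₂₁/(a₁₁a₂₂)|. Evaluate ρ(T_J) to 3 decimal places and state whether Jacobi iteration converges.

0.192

a₁₂a₂₁/(a₁₁a₂₂) = (1)·(3) / ((9)·(9)) = 0.037037
ρ = √|0.037037| = √0.037037 = 0.192
ρ < 1, so Jacobi converges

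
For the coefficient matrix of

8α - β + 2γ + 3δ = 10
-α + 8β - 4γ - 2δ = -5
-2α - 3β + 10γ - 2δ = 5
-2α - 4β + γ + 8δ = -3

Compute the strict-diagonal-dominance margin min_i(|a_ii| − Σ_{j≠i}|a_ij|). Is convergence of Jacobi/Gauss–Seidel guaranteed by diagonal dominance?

row 1: |8| − (1+2+3) = 2
row 2: |8| − (1+4+2) = 1
row 3: |10| − (2+3+2) = 3
row 4: |8| − (2+4+1) = 1
minimum over rows = 1 → strictly diagonally dominant (convergence guaranteed)

1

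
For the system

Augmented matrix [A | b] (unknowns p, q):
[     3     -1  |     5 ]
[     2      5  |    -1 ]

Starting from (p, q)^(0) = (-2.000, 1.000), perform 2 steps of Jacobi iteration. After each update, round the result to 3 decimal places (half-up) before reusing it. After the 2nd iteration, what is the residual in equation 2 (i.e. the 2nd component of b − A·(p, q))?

Iteration 1:
  p = (5 - (-1)·1.000) / (3) = 2.000
  q = (-1 - (2)·-2.000) / (5) = 0.600
Iteration 2:
  p = (5 - (-1)·0.600) / (3) = 1.867
  q = (-1 - (2)·2.000) / (5) = -1.000
Residual b − A·x = (-1.601, 0.266)

0.266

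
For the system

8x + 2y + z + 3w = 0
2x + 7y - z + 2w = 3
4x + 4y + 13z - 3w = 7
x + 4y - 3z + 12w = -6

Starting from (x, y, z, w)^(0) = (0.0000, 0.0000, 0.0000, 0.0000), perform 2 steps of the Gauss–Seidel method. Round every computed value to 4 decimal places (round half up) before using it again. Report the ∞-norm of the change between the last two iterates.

0.2002

Iteration 1:
  x = (0 - (2)·0.0000 - (1)·0.0000 - (3)·0.0000) / (8) = 0.0000
  y = (3 - (2)·0.0000 - (-1)·0.0000 - (2)·0.0000) / (7) = 0.4286
  z = (7 - (4)·0.0000 - (4)·0.4286 - (-3)·0.0000) / (13) = 0.4066
  w = (-6 - (1)·0.0000 - (4)·0.4286 - (-3)·0.4066) / (12) = -0.5412
Iteration 2:
  x = (0 - (2)·0.4286 - (1)·0.4066 - (3)·-0.5412) / (8) = 0.0450
  y = (3 - (2)·0.0450 - (-1)·0.4066 - (2)·-0.5412) / (7) = 0.6284
  z = (7 - (4)·0.0450 - (4)·0.6284 - (-3)·-0.5412) / (13) = 0.2064
  w = (-6 - (1)·0.0450 - (4)·0.6284 - (-3)·0.2064) / (12) = -0.6616
Change: (0.0450, 0.1998, -0.2002, -0.1204) → max |·| = 0.2002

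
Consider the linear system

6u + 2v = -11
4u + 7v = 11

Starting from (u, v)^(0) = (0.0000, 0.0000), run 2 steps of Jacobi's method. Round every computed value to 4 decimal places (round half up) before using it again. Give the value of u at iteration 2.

-2.3571

Iteration 1:
  u = (-11 - (2)·0.0000) / (6) = -1.8333
  v = (11 - (4)·0.0000) / (7) = 1.5714
Iteration 2:
  u = (-11 - (2)·1.5714) / (6) = -2.3571
  v = (11 - (4)·-1.8333) / (7) = 2.6190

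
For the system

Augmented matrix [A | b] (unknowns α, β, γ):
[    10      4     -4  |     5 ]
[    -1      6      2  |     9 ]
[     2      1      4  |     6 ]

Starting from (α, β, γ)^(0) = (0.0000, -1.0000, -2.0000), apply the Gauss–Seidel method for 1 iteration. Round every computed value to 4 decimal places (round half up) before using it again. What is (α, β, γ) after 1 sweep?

(0.1000, 2.1833, 0.9042)

Iteration 1:
  α = (5 - (4)·-1.0000 - (-4)·-2.0000) / (10) = 0.1000
  β = (9 - (-1)·0.1000 - (2)·-2.0000) / (6) = 2.1833
  γ = (6 - (2)·0.1000 - (1)·2.1833) / (4) = 0.9042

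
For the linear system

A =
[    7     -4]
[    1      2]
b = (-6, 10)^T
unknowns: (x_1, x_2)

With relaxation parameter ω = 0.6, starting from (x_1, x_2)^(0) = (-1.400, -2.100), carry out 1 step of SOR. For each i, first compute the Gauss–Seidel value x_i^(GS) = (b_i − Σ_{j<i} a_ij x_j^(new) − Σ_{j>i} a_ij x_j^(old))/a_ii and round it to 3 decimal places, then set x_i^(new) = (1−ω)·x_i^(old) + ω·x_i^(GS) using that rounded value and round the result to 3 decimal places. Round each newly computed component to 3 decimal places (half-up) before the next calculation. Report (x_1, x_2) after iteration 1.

(-1.794, 2.698)

Iteration 1:
  x_1: GS value = (-6 - (-4)·-2.100) / (7) = -2.057;  x_1 ← (1−ω)·-1.400 + ω·-2.057 = -1.794
  x_2: GS value = (10 - (1)·-1.794) / (2) = 5.897;  x_2 ← (1−ω)·-2.100 + ω·5.897 = 2.698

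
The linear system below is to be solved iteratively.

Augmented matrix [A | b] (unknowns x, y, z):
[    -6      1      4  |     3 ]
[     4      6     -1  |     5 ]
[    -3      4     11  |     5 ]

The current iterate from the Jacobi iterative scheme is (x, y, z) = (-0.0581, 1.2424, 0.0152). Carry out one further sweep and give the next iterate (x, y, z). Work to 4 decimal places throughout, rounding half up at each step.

One sweep:
  x = (3 - (1)·1.2424 - (4)·0.0152) / (-6) = -0.2828
  y = (5 - (4)·-0.0581 - (-1)·0.0152) / (6) = 0.8746
  z = (5 - (-3)·-0.0581 - (4)·1.2424) / (11) = -0.0131

(-0.2828, 0.8746, -0.0131)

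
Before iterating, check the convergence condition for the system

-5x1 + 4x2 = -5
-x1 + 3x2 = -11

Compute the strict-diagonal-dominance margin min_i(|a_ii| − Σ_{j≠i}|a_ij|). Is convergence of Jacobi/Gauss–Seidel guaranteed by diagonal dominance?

1

row 1: |-5| − (4) = 1
row 2: |3| − (1) = 2
minimum over rows = 1 → strictly diagonally dominant (convergence guaranteed)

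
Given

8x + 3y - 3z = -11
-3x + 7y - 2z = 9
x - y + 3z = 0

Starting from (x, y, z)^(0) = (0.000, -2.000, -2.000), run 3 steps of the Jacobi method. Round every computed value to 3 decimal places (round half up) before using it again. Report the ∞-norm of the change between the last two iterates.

0.589

Iteration 1:
  x = (-11 - (3)·-2.000 - (-3)·-2.000) / (8) = -1.375
  y = (9 - (-3)·0.000 - (-2)·-2.000) / (7) = 0.714
  z = (0 - (1)·0.000 - (-1)·-2.000) / (3) = -0.667
Iteration 2:
  x = (-11 - (3)·0.714 - (-3)·-0.667) / (8) = -1.893
  y = (9 - (-3)·-1.375 - (-2)·-0.667) / (7) = 0.506
  z = (0 - (1)·-1.375 - (-1)·0.714) / (3) = 0.696
Iteration 3:
  x = (-11 - (3)·0.506 - (-3)·0.696) / (8) = -1.304
  y = (9 - (-3)·-1.893 - (-2)·0.696) / (7) = 0.673
  z = (0 - (1)·-1.893 - (-1)·0.506) / (3) = 0.800
Change: (0.589, 0.167, 0.104) → max |·| = 0.589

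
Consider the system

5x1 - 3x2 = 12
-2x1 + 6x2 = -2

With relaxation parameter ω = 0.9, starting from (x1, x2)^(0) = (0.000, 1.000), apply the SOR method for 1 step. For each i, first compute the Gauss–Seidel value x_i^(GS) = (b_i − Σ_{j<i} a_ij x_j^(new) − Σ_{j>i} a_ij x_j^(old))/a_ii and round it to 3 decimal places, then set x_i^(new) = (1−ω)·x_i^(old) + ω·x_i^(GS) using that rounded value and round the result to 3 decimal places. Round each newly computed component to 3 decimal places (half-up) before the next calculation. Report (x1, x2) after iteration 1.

(2.700, 0.610)

Iteration 1:
  x1: GS value = (12 - (-3)·1.000) / (5) = 3.000;  x1 ← (1−ω)·0.000 + ω·3.000 = 2.700
  x2: GS value = (-2 - (-2)·2.700) / (6) = 0.567;  x2 ← (1−ω)·1.000 + ω·0.567 = 0.610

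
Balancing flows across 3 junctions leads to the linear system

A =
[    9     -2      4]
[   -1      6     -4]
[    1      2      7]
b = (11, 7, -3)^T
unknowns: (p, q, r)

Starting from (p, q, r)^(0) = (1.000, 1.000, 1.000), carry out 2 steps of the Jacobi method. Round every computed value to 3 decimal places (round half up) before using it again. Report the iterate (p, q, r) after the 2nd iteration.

(2.048, 0.762, -1.143)

Iteration 1:
  p = (11 - (-2)·1.000 - (4)·1.000) / (9) = 1.000
  q = (7 - (-1)·1.000 - (-4)·1.000) / (6) = 2.000
  r = (-3 - (1)·1.000 - (2)·1.000) / (7) = -0.857
Iteration 2:
  p = (11 - (-2)·2.000 - (4)·-0.857) / (9) = 2.048
  q = (7 - (-1)·1.000 - (-4)·-0.857) / (6) = 0.762
  r = (-3 - (1)·1.000 - (2)·2.000) / (7) = -1.143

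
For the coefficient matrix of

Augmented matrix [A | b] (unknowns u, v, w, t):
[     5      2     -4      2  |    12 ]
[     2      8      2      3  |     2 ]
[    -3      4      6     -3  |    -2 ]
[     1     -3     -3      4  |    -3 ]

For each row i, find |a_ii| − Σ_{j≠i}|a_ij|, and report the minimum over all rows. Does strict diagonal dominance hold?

row 1: |5| − (2+4+2) = -3
row 2: |8| − (2+2+3) = 1
row 3: |6| − (3+4+3) = -4
row 4: |4| − (1+3+3) = -3
minimum over rows = -4 → not strictly diagonally dominant

-4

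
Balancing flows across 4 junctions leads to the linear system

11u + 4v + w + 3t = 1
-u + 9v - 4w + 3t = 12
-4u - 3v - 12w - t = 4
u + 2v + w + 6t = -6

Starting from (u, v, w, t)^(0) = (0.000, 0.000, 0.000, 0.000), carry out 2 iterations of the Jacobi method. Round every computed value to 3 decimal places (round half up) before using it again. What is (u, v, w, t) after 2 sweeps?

Iteration 1:
  u = (1 - (4)·0.000 - (1)·0.000 - (3)·0.000) / (11) = 0.091
  v = (12 - (-1)·0.000 - (-4)·0.000 - (3)·0.000) / (9) = 1.333
  w = (4 - (-4)·0.000 - (-3)·0.000 - (-1)·0.000) / (-12) = -0.333
  t = (-6 - (1)·0.000 - (2)·0.000 - (1)·0.000) / (6) = -1.000
Iteration 2:
  u = (1 - (4)·1.333 - (1)·-0.333 - (3)·-1.000) / (11) = -0.091
  v = (12 - (-1)·0.091 - (-4)·-0.333 - (3)·-1.000) / (9) = 1.529
  w = (4 - (-4)·0.091 - (-3)·1.333 - (-1)·-1.000) / (-12) = -0.614
  t = (-6 - (1)·0.091 - (2)·1.333 - (1)·-0.333) / (6) = -1.404

(-0.091, 1.529, -0.614, -1.404)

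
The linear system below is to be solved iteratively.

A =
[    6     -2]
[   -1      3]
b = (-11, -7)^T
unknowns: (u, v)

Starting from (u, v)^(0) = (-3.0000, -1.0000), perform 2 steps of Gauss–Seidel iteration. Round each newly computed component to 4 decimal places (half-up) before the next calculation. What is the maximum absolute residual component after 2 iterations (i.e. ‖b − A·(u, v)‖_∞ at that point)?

Iteration 1:
  u = (-11 - (-2)·-1.0000) / (6) = -2.1667
  v = (-7 - (-1)·-2.1667) / (3) = -3.0556
Iteration 2:
  u = (-11 - (-2)·-3.0556) / (6) = -2.8519
  v = (-7 - (-1)·-2.8519) / (3) = -3.2840
Residual b − A·x = (-0.4566, 0.0001); ∞-norm = 0.4566

0.4566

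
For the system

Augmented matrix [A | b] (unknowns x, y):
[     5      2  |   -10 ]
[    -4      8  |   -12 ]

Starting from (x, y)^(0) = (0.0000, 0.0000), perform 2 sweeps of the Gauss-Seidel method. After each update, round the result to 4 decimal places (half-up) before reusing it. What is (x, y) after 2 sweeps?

(-1.0000, -2.0000)

Iteration 1:
  x = (-10 - (2)·0.0000) / (5) = -2.0000
  y = (-12 - (-4)·-2.0000) / (8) = -2.5000
Iteration 2:
  x = (-10 - (2)·-2.5000) / (5) = -1.0000
  y = (-12 - (-4)·-1.0000) / (8) = -2.0000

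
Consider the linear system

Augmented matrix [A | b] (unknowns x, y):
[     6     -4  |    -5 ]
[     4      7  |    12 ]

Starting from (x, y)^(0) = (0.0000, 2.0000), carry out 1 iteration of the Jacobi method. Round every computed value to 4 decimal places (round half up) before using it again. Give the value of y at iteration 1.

Iteration 1:
  x = (-5 - (-4)·2.0000) / (6) = 0.5000
  y = (12 - (4)·0.0000) / (7) = 1.7143

1.7143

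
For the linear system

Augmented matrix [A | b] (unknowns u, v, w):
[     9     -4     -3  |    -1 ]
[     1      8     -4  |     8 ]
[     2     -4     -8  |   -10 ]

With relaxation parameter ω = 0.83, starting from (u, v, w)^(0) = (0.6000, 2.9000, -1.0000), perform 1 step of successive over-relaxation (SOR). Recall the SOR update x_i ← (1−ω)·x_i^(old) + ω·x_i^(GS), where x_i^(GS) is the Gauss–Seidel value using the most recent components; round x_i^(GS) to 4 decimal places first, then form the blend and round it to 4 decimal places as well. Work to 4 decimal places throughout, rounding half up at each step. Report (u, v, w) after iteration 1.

(0.8029, 0.8247, 0.6919)

Iteration 1:
  u: GS value = (-1 - (-4)·2.9000 - (-3)·-1.0000) / (9) = 0.8444;  u ← (1−ω)·0.6000 + ω·0.8444 = 0.8029
  v: GS value = (8 - (1)·0.8029 - (-4)·-1.0000) / (8) = 0.3996;  v ← (1−ω)·2.9000 + ω·0.3996 = 0.8247
  w: GS value = (-10 - (2)·0.8029 - (-4)·0.8247) / (-8) = 1.0384;  w ← (1−ω)·-1.0000 + ω·1.0384 = 0.6919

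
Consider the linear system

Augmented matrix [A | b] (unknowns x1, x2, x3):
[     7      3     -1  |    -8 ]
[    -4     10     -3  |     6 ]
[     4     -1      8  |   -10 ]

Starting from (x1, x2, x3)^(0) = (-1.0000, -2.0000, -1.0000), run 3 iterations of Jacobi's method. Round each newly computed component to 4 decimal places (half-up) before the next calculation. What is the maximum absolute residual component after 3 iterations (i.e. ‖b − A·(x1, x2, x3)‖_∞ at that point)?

1.4562

Iteration 1:
  x1 = (-8 - (3)·-2.0000 - (-1)·-1.0000) / (7) = -0.4286
  x2 = (6 - (-4)·-1.0000 - (-3)·-1.0000) / (10) = -0.1000
  x3 = (-10 - (4)·-1.0000 - (-1)·-2.0000) / (8) = -1.0000
Iteration 2:
  x1 = (-8 - (3)·-0.1000 - (-1)·-1.0000) / (7) = -1.2429
  x2 = (6 - (-4)·-0.4286 - (-3)·-1.0000) / (10) = 0.1286
  x3 = (-10 - (4)·-0.4286 - (-1)·-0.1000) / (8) = -1.0482
Iteration 3:
  x1 = (-8 - (3)·0.1286 - (-1)·-1.0482) / (7) = -1.3477
  x2 = (6 - (-4)·-1.2429 - (-3)·-1.0482) / (10) = -0.2116
  x3 = (-10 - (4)·-1.2429 - (-1)·0.1286) / (8) = -0.6125
Residual b − A·x = (1.4562, 0.8877, 0.0792); ∞-norm = 1.4562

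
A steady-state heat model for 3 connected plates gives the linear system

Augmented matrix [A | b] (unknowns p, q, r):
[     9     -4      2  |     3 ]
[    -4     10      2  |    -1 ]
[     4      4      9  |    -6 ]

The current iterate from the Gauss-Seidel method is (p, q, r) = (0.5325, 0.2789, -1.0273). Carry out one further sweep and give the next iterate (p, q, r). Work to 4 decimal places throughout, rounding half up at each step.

One sweep:
  p = (3 - (-4)·0.2789 - (2)·-1.0273) / (9) = 0.6856
  q = (-1 - (-4)·0.6856 - (2)·-1.0273) / (10) = 0.3797
  r = (-6 - (4)·0.6856 - (4)·0.3797) / (9) = -1.1401

(0.6856, 0.3797, -1.1401)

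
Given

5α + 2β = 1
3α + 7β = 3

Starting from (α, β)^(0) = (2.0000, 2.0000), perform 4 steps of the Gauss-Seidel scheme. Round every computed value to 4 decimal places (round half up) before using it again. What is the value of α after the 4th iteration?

Iteration 1:
  α = (1 - (2)·2.0000) / (5) = -0.6000
  β = (3 - (3)·-0.6000) / (7) = 0.6857
Iteration 2:
  α = (1 - (2)·0.6857) / (5) = -0.0743
  β = (3 - (3)·-0.0743) / (7) = 0.4604
Iteration 3:
  α = (1 - (2)·0.4604) / (5) = 0.0158
  β = (3 - (3)·0.0158) / (7) = 0.4218
Iteration 4:
  α = (1 - (2)·0.4218) / (5) = 0.0313
  β = (3 - (3)·0.0313) / (7) = 0.4152

0.0313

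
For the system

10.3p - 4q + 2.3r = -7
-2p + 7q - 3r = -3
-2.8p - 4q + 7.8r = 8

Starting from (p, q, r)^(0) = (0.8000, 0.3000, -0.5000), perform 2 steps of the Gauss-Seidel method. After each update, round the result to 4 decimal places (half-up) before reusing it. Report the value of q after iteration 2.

-0.5378

Iteration 1:
  p = (-7 - (-4)·0.3000 - (2.3)·-0.5000) / (10.3) = -0.4515
  q = (-3 - (-2)·-0.4515 - (-3)·-0.5000) / (7) = -0.7719
  r = (8 - (-2.8)·-0.4515 - (-4)·-0.7719) / (7.8) = 0.4677
Iteration 2:
  p = (-7 - (-4)·-0.7719 - (2.3)·0.4677) / (10.3) = -1.0838
  q = (-3 - (-2)·-1.0838 - (-3)·0.4677) / (7) = -0.5378
  r = (8 - (-2.8)·-1.0838 - (-4)·-0.5378) / (7.8) = 0.3608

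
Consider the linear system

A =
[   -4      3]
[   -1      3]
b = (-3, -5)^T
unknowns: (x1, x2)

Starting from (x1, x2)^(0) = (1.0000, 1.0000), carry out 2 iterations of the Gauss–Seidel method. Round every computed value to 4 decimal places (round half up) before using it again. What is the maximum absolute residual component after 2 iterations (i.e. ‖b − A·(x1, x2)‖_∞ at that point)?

1.6249

Iteration 1:
  x1 = (-3 - (3)·1.0000) / (-4) = 1.5000
  x2 = (-5 - (-1)·1.5000) / (3) = -1.1667
Iteration 2:
  x1 = (-3 - (3)·-1.1667) / (-4) = -0.1250
  x2 = (-5 - (-1)·-0.1250) / (3) = -1.7083
Residual b − A·x = (1.6249, -0.0001); ∞-norm = 1.6249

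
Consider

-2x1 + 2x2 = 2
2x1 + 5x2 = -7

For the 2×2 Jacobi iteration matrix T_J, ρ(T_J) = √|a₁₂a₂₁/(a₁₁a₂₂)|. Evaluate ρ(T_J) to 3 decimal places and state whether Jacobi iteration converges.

a₁₂a₂₁/(a₁₁a₂₂) = (2)·(2) / ((-2)·(5)) = -0.400000
ρ = √|-0.400000| = √0.400000 = 0.632
ρ < 1, so Jacobi converges

0.632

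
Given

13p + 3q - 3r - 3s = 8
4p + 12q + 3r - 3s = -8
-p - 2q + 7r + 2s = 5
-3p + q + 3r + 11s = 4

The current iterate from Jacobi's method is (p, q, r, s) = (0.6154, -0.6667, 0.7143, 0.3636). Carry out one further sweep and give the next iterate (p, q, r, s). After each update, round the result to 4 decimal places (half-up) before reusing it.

One sweep:
  p = (8 - (3)·-0.6667 - (-3)·0.7143 - (-3)·0.3636) / (13) = 1.0180
  q = (-8 - (4)·0.6154 - (3)·0.7143 - (-3)·0.3636) / (12) = -0.9595
  r = (5 - (-1)·0.6154 - (-2)·-0.6667 - (2)·0.3636) / (7) = 0.5078
  s = (4 - (-3)·0.6154 - (1)·-0.6667 - (3)·0.7143) / (11) = 0.3973

(1.0180, -0.9595, 0.5078, 0.3973)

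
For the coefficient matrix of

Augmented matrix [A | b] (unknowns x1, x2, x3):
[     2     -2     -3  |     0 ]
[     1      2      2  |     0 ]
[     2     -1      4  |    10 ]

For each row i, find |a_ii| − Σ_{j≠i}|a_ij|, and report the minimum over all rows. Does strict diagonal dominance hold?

-3

row 1: |2| − (2+3) = -3
row 2: |2| − (1+2) = -1
row 3: |4| − (2+1) = 1
minimum over rows = -3 → not strictly diagonally dominant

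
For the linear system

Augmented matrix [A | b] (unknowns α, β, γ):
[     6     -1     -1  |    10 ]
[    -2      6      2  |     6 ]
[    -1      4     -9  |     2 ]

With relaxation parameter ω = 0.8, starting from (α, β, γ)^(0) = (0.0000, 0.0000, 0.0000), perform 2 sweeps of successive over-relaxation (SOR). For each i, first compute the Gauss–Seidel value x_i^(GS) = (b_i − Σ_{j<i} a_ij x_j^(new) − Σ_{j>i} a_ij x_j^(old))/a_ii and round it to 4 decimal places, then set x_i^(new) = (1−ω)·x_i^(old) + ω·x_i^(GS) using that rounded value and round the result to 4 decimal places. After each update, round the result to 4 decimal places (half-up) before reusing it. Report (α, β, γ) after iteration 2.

(1.7694, 1.4724, 0.2114)

Iteration 1:
  α: GS value = (10 - (-1)·0.0000 - (-1)·0.0000) / (6) = 1.6667;  α ← (1−ω)·0.0000 + ω·1.6667 = 1.3334
  β: GS value = (6 - (-2)·1.3334 - (2)·0.0000) / (6) = 1.4445;  β ← (1−ω)·0.0000 + ω·1.4445 = 1.1556
  γ: GS value = (2 - (-1)·1.3334 - (4)·1.1556) / (-9) = 0.1432;  γ ← (1−ω)·0.0000 + ω·0.1432 = 0.1146
Iteration 2:
  α: GS value = (10 - (-1)·1.1556 - (-1)·0.1146) / (6) = 1.8784;  α ← (1−ω)·1.3334 + ω·1.8784 = 1.7694
  β: GS value = (6 - (-2)·1.7694 - (2)·0.1146) / (6) = 1.5516;  β ← (1−ω)·1.1556 + ω·1.5516 = 1.4724
  γ: GS value = (2 - (-1)·1.7694 - (4)·1.4724) / (-9) = 0.2356;  γ ← (1−ω)·0.1146 + ω·0.2356 = 0.2114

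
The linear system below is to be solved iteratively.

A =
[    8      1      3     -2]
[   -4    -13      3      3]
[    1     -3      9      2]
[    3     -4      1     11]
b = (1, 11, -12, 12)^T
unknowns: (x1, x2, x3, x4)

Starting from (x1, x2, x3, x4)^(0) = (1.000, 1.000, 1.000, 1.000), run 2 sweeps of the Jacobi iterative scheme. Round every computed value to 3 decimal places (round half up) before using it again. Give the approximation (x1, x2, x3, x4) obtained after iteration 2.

Iteration 1:
  x1 = (1 - (1)·1.000 - (3)·1.000 - (-2)·1.000) / (8) = -0.125
  x2 = (11 - (-4)·1.000 - (3)·1.000 - (3)·1.000) / (-13) = -0.692
  x3 = (-12 - (1)·1.000 - (-3)·1.000 - (2)·1.000) / (9) = -1.333
  x4 = (12 - (3)·1.000 - (-4)·1.000 - (1)·1.000) / (11) = 1.091
Iteration 2:
  x1 = (1 - (1)·-0.692 - (3)·-1.333 - (-2)·1.091) / (8) = 0.984
  x2 = (11 - (-4)·-0.125 - (3)·-1.333 - (3)·1.091) / (-13) = -0.864
  x3 = (-12 - (1)·-0.125 - (-3)·-0.692 - (2)·1.091) / (9) = -1.793
  x4 = (12 - (3)·-0.125 - (-4)·-0.692 - (1)·-1.333) / (11) = 0.995

(0.984, -0.864, -1.793, 0.995)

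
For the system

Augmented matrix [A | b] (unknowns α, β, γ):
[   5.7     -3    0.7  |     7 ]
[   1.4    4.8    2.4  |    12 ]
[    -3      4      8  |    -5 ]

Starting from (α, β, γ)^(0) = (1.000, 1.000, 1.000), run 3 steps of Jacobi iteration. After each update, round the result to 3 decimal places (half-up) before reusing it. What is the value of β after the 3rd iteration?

Iteration 1:
  α = (7 - (-3)·1.000 - (0.7)·1.000) / (5.7) = 1.632
  β = (12 - (1.4)·1.000 - (2.4)·1.000) / (4.8) = 1.708
  γ = (-5 - (-3)·1.000 - (4)·1.000) / (8) = -0.750
Iteration 2:
  α = (7 - (-3)·1.708 - (0.7)·-0.750) / (5.7) = 2.219
  β = (12 - (1.4)·1.632 - (2.4)·-0.750) / (4.8) = 2.399
  γ = (-5 - (-3)·1.632 - (4)·1.708) / (8) = -0.867
Iteration 3:
  α = (7 - (-3)·2.399 - (0.7)·-0.867) / (5.7) = 2.597
  β = (12 - (1.4)·2.219 - (2.4)·-0.867) / (4.8) = 2.286
  γ = (-5 - (-3)·2.219 - (4)·2.399) / (8) = -0.992

2.286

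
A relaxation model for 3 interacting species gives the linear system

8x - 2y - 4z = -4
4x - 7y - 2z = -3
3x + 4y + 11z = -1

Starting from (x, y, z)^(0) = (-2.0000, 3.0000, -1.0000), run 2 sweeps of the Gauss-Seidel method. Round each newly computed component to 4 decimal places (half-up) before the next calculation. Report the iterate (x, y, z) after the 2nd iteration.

Iteration 1:
  x = (-4 - (-2)·3.0000 - (-4)·-1.0000) / (8) = -0.2500
  y = (-3 - (4)·-0.2500 - (-2)·-1.0000) / (-7) = 0.5714
  z = (-1 - (3)·-0.2500 - (4)·0.5714) / (11) = -0.2305
Iteration 2:
  x = (-4 - (-2)·0.5714 - (-4)·-0.2305) / (8) = -0.4724
  y = (-3 - (4)·-0.4724 - (-2)·-0.2305) / (-7) = 0.2245
  z = (-1 - (3)·-0.4724 - (4)·0.2245) / (11) = -0.0437

(-0.4724, 0.2245, -0.0437)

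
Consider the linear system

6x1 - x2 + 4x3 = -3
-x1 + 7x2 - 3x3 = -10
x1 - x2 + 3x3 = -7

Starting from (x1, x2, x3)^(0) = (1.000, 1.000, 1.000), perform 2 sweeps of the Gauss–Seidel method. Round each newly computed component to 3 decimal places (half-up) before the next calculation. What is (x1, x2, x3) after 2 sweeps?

Iteration 1:
  x1 = (-3 - (-1)·1.000 - (4)·1.000) / (6) = -1.000
  x2 = (-10 - (-1)·-1.000 - (-3)·1.000) / (7) = -1.143
  x3 = (-7 - (1)·-1.000 - (-1)·-1.143) / (3) = -2.381
Iteration 2:
  x1 = (-3 - (-1)·-1.143 - (4)·-2.381) / (6) = 0.897
  x2 = (-10 - (-1)·0.897 - (-3)·-2.381) / (7) = -2.321
  x3 = (-7 - (1)·0.897 - (-1)·-2.321) / (3) = -3.406

(0.897, -2.321, -3.406)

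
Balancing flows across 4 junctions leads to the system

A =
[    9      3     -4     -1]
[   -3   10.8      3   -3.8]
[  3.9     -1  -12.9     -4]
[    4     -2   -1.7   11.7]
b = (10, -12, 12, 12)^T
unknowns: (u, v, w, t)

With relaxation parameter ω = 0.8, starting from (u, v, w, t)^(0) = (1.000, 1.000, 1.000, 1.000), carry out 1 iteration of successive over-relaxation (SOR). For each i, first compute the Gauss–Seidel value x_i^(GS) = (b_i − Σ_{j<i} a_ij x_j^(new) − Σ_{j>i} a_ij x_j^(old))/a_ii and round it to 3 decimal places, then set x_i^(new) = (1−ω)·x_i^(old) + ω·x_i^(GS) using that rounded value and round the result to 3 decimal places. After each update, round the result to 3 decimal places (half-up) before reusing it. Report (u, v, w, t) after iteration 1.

(1.266, -0.348, -0.465, 0.573)

Iteration 1:
  u: GS value = (10 - (3)·1.000 - (-4)·1.000 - (-1)·1.000) / (9) = 1.333;  u ← (1−ω)·1.000 + ω·1.333 = 1.266
  v: GS value = (-12 - (-3)·1.266 - (3)·1.000 - (-3.8)·1.000) / (10.8) = -0.685;  v ← (1−ω)·1.000 + ω·-0.685 = -0.348
  w: GS value = (12 - (3.9)·1.266 - (-1)·-0.348 - (-4)·1.000) / (-12.9) = -0.831;  w ← (1−ω)·1.000 + ω·-0.831 = -0.465
  t: GS value = (12 - (4)·1.266 - (-2)·-0.348 - (-1.7)·-0.465) / (11.7) = 0.466;  t ← (1−ω)·1.000 + ω·0.466 = 0.573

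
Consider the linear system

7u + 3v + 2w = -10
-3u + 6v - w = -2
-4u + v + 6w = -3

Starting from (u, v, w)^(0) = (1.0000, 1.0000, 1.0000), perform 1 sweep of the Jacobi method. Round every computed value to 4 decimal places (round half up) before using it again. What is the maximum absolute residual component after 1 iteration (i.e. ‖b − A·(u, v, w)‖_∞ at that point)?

Iteration 1:
  u = (-10 - (3)·1.0000 - (2)·1.0000) / (7) = -2.1429
  v = (-2 - (-3)·1.0000 - (-1)·1.0000) / (6) = 0.3333
  w = (-3 - (-4)·1.0000 - (1)·1.0000) / (6) = 0.0000
Residual b − A·x = (4.0004, -10.4285, -11.9049); ∞-norm = 11.9049

11.9049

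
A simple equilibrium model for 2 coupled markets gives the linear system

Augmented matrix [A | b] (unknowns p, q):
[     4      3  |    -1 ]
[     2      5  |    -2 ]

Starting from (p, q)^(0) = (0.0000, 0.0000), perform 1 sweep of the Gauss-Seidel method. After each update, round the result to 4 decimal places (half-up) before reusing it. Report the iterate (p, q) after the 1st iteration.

Iteration 1:
  p = (-1 - (3)·0.0000) / (4) = -0.2500
  q = (-2 - (2)·-0.2500) / (5) = -0.3000

(-0.2500, -0.3000)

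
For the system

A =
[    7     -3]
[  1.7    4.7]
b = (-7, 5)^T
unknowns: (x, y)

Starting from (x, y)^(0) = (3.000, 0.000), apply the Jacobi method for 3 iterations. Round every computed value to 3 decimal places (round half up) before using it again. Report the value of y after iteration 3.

Iteration 1:
  x = (-7 - (-3)·0.000) / (7) = -1.000
  y = (5 - (1.7)·3.000) / (4.7) = -0.021
Iteration 2:
  x = (-7 - (-3)·-0.021) / (7) = -1.009
  y = (5 - (1.7)·-1.000) / (4.7) = 1.426
Iteration 3:
  x = (-7 - (-3)·1.426) / (7) = -0.389
  y = (5 - (1.7)·-1.009) / (4.7) = 1.429

1.429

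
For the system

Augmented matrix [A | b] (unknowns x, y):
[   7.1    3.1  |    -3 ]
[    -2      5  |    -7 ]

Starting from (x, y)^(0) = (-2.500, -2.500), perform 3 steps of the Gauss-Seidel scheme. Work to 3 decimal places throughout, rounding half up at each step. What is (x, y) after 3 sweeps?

Iteration 1:
  x = (-3 - (3.1)·-2.500) / (7.1) = 0.669
  y = (-7 - (-2)·0.669) / (5) = -1.132
Iteration 2:
  x = (-3 - (3.1)·-1.132) / (7.1) = 0.072
  y = (-7 - (-2)·0.072) / (5) = -1.371
Iteration 3:
  x = (-3 - (3.1)·-1.371) / (7.1) = 0.176
  y = (-7 - (-2)·0.176) / (5) = -1.330

(0.176, -1.330)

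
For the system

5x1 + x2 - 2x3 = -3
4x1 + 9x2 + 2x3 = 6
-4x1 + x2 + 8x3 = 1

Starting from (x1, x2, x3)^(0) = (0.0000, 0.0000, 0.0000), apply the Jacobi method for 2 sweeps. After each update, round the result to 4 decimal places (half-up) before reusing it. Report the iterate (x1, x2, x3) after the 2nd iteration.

(-0.6833, 0.9056, -0.2583)

Iteration 1:
  x1 = (-3 - (1)·0.0000 - (-2)·0.0000) / (5) = -0.6000
  x2 = (6 - (4)·0.0000 - (2)·0.0000) / (9) = 0.6667
  x3 = (1 - (-4)·0.0000 - (1)·0.0000) / (8) = 0.1250
Iteration 2:
  x1 = (-3 - (1)·0.6667 - (-2)·0.1250) / (5) = -0.6833
  x2 = (6 - (4)·-0.6000 - (2)·0.1250) / (9) = 0.9056
  x3 = (1 - (-4)·-0.6000 - (1)·0.6667) / (8) = -0.2583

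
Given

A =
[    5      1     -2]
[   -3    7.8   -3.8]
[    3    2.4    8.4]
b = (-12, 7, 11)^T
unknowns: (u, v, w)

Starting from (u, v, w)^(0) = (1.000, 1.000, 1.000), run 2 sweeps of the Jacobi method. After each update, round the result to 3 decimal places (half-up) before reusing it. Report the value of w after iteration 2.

1.590

Iteration 1:
  u = (-12 - (1)·1.000 - (-2)·1.000) / (5) = -2.200
  v = (7 - (-3)·1.000 - (-3.8)·1.000) / (7.8) = 1.769
  w = (11 - (3)·1.000 - (2.4)·1.000) / (8.4) = 0.667
Iteration 2:
  u = (-12 - (1)·1.769 - (-2)·0.667) / (5) = -2.487
  v = (7 - (-3)·-2.200 - (-3.8)·0.667) / (7.8) = 0.376
  w = (11 - (3)·-2.200 - (2.4)·1.769) / (8.4) = 1.590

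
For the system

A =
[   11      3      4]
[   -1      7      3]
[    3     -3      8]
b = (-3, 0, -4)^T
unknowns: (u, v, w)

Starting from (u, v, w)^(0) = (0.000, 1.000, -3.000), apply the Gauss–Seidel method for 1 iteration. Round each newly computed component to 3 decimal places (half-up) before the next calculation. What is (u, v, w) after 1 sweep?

Iteration 1:
  u = (-3 - (3)·1.000 - (4)·-3.000) / (11) = 0.545
  v = (0 - (-1)·0.545 - (3)·-3.000) / (7) = 1.364
  w = (-4 - (3)·0.545 - (-3)·1.364) / (8) = -0.193

(0.545, 1.364, -0.193)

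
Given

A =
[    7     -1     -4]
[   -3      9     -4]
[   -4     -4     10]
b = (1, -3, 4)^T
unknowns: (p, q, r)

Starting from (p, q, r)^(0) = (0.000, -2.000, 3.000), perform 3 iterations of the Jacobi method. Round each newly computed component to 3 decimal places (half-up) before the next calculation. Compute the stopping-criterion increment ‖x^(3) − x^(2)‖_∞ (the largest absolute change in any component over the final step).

Iteration 1:
  p = (1 - (-1)·-2.000 - (-4)·3.000) / (7) = 1.571
  q = (-3 - (-3)·0.000 - (-4)·3.000) / (9) = 1.000
  r = (4 - (-4)·0.000 - (-4)·-2.000) / (10) = -0.400
Iteration 2:
  p = (1 - (-1)·1.000 - (-4)·-0.400) / (7) = 0.057
  q = (-3 - (-3)·1.571 - (-4)·-0.400) / (9) = 0.013
  r = (4 - (-4)·1.571 - (-4)·1.000) / (10) = 1.428
Iteration 3:
  p = (1 - (-1)·0.013 - (-4)·1.428) / (7) = 0.961
  q = (-3 - (-3)·0.057 - (-4)·1.428) / (9) = 0.320
  r = (4 - (-4)·0.057 - (-4)·0.013) / (10) = 0.428
Change: (0.904, 0.307, -1.000) → max |·| = 1.000

1.000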